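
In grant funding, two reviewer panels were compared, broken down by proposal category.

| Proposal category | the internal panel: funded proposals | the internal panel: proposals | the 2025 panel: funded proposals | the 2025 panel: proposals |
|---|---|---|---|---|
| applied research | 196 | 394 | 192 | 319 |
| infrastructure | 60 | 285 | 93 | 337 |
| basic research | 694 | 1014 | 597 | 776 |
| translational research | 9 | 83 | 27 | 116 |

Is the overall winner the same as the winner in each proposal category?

Yes

Applied research: the internal panel 196/394 = 49.7%, the 2025 panel 192/319 = 60.2% → the 2025 panel
Infrastructure: the internal panel 60/285 = 21.1%, the 2025 panel 93/337 = 27.6% → the 2025 panel
Basic research: the internal panel 694/1014 = 68.4%, the 2025 panel 597/776 = 76.9% → the 2025 panel
Translational research: the internal panel 9/83 = 10.8%, the 2025 panel 27/116 = 23.3% → the 2025 panel
Overall: the internal panel 959/1776 = 54.0%, the 2025 panel 909/1548 = 58.7% → the 2025 panel
The 2025 panel wins overall and in every proposal group — no reversal.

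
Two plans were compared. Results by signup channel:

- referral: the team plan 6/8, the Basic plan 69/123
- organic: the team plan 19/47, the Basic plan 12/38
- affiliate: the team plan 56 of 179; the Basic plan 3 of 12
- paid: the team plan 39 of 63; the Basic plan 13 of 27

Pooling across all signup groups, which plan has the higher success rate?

the Basic plan

Referral: the team plan 6/8 = 75.0%, the Basic plan 69/123 = 56.1% → the team plan
Organic: the team plan 19/47 = 40.4%, the Basic plan 12/38 = 31.6% → the team plan
Affiliate: the team plan 56/179 = 31.3%, the Basic plan 3/12 = 25.0% → the team plan
Paid: the team plan 39/63 = 61.9%, the Basic plan 13/27 = 48.1% → the team plan
Overall: the team plan 120/297 = 40.4%, the Basic plan 97/200 = 48.5% → the Basic plan
(The team plan wins every signup group but the Basic plan wins overall — the team plan's customers skew toward the low-rate affiliate group.)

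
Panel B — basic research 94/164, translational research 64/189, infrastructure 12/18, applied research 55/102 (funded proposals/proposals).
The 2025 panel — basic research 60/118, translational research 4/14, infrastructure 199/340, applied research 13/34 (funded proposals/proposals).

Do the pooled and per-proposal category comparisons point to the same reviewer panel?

No

Basic research: Panel B 94/164 = 57.3%, the 2025 panel 60/118 = 50.8% → Panel B
Translational research: Panel B 64/189 = 33.9%, the 2025 panel 4/14 = 28.6% → Panel B
Infrastructure: Panel B 12/18 = 66.7%, the 2025 panel 199/340 = 58.5% → Panel B
Applied research: Panel B 55/102 = 53.9%, the 2025 panel 13/34 = 38.2% → Panel B
Overall: Panel B 225/473 = 47.6%, the 2025 panel 276/506 = 54.5% → the 2025 panel
Panel B wins each proposal group but the 2025 panel wins overall — the comparison reverses. Panel B's proposals skew toward translational research, which has a lower base rate.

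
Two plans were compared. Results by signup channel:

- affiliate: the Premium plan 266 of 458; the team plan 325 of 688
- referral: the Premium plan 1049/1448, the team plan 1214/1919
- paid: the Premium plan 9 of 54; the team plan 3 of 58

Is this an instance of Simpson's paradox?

No

Affiliate: the Premium plan 266/458 = 58.1%, the team plan 325/688 = 47.2% → the Premium plan
Referral: the Premium plan 1049/1448 = 72.4%, the team plan 1214/1919 = 63.3% → the Premium plan
Paid: the Premium plan 9/54 = 16.7%, the team plan 3/58 = 5.2% → the Premium plan
Overall: the Premium plan 1324/1960 = 67.6%, the team plan 1542/2665 = 57.9% → the Premium plan
The Premium plan wins overall and in every signup group — no reversal.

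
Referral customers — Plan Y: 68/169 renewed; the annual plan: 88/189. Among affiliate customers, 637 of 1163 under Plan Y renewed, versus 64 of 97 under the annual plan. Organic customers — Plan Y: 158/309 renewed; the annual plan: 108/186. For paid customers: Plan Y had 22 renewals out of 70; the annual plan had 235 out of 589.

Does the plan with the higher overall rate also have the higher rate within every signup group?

No

Referral: Plan Y 68/169 = 40.2%, the annual plan 88/189 = 46.6% → the annual plan
Affiliate: Plan Y 637/1163 = 54.8%, the annual plan 64/97 = 66.0% → the annual plan
Organic: Plan Y 158/309 = 51.1%, the annual plan 108/186 = 58.1% → the annual plan
Paid: Plan Y 22/70 = 31.4%, the annual plan 235/589 = 39.9% → the annual plan
Overall: Plan Y 885/1711 = 51.7%, the annual plan 495/1061 = 46.7% → Plan Y
The annual plan wins each signup group but Plan Y wins overall — the comparison reverses. The annual plan's customers skew toward paid, which has a lower base rate.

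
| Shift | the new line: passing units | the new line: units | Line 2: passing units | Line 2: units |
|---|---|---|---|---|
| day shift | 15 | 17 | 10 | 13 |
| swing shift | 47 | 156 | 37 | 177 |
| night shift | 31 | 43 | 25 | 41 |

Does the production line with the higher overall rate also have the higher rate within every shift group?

Day shift: the new line 15/17 = 88.2%, Line 2 10/13 = 76.9% → the new line
Swing shift: the new line 47/156 = 30.1%, Line 2 37/177 = 20.9% → the new line
Night shift: the new line 31/43 = 72.1%, Line 2 25/41 = 61.0% → the new line
Overall: the new line 93/216 = 43.1%, Line 2 72/231 = 31.2% → the new line
The new line wins overall and in every shift group — no reversal.

Yes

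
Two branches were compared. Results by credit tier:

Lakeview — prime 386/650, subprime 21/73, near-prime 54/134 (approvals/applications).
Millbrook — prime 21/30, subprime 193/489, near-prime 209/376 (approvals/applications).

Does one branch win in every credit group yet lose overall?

Prime: Lakeview 386/650 = 59.4%, Millbrook 21/30 = 70.0% → Millbrook
Subprime: Lakeview 21/73 = 28.8%, Millbrook 193/489 = 39.5% → Millbrook
Near-prime: Lakeview 54/134 = 40.3%, Millbrook 209/376 = 55.6% → Millbrook
Overall: Lakeview 461/857 = 53.8%, Millbrook 423/895 = 47.3% → Lakeview
Millbrook wins each credit group but Lakeview wins overall — the comparison reverses. Millbrook's applications skew toward subprime, which has a lower base rate.

Yes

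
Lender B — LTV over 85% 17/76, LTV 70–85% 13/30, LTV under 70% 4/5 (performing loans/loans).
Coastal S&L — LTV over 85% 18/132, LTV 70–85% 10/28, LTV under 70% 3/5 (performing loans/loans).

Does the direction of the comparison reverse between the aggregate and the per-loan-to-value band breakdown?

No

LTV over 85%: Lender B 17/76 = 22.4%, Coastal S&L 18/132 = 13.6% → Lender B
LTV 70–85%: Lender B 13/30 = 43.3%, Coastal S&L 10/28 = 35.7% → Lender B
LTV under 70%: Lender B 4/5 = 80.0%, Coastal S&L 3/5 = 60.0% → Lender B
Overall: Lender B 34/111 = 30.6%, Coastal S&L 31/165 = 18.8% → Lender B
Lender B wins overall and in every loan-to-value group — no reversal.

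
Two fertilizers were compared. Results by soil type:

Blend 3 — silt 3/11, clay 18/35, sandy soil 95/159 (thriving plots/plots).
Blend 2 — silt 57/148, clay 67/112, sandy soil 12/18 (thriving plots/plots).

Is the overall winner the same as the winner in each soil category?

No

Silt: Blend 3 3/11 = 27.3%, Blend 2 57/148 = 38.5% → Blend 2
Clay: Blend 3 18/35 = 51.4%, Blend 2 67/112 = 59.8% → Blend 2
Sandy soil: Blend 3 95/159 = 59.7%, Blend 2 12/18 = 66.7% → Blend 2
Overall: Blend 3 116/205 = 56.6%, Blend 2 136/278 = 48.9% → Blend 3
Blend 2 wins each soil group but Blend 3 wins overall — the comparison reverses. Blend 2's plots skew toward silt, which has a lower base rate.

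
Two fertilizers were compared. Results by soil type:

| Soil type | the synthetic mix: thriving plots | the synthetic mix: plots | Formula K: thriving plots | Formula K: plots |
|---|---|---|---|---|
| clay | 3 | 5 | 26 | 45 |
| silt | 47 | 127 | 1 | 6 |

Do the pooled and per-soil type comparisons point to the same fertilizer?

No

Clay: the synthetic mix 3/5 = 60.0%, Formula K 26/45 = 57.8% → the synthetic mix
Silt: the synthetic mix 47/127 = 37.0%, Formula K 1/6 = 16.7% → the synthetic mix
Overall: the synthetic mix 50/132 = 37.9%, Formula K 27/51 = 52.9% → Formula K
The synthetic mix wins each soil group but Formula K wins overall — the comparison reverses. The synthetic mix's plots skew toward silt, which has a lower base rate.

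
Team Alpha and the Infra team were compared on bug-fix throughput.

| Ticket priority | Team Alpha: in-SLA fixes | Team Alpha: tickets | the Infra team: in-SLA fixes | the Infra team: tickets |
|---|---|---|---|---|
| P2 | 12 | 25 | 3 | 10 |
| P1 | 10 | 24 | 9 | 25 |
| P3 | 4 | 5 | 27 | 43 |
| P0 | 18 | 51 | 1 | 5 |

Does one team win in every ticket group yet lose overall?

P2: Team Alpha 12/25 = 48.0%, the Infra team 3/10 = 30.0% → Team Alpha
P1: Team Alpha 10/24 = 41.7%, the Infra team 9/25 = 36.0% → Team Alpha
P3: Team Alpha 4/5 = 80.0%, the Infra team 27/43 = 62.8% → Team Alpha
P0: Team Alpha 18/51 = 35.3%, the Infra team 1/5 = 20.0% → Team Alpha
Overall: Team Alpha 44/105 = 41.9%, the Infra team 40/83 = 48.2% → the Infra team
Team Alpha wins each ticket group but the Infra team wins overall — the comparison reverses. Team Alpha's tickets skew toward P0, which has a lower base rate.

Yes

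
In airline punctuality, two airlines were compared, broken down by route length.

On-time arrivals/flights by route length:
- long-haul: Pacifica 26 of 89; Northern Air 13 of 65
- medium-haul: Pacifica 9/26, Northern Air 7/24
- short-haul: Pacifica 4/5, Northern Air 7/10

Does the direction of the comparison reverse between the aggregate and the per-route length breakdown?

No

Long-haul: Pacifica 26/89 = 29.2%, Northern Air 13/65 = 20.0% → Pacifica
Medium-haul: Pacifica 9/26 = 34.6%, Northern Air 7/24 = 29.2% → Pacifica
Short-haul: Pacifica 4/5 = 80.0%, Northern Air 7/10 = 70.0% → Pacifica
Overall: Pacifica 39/120 = 32.5%, Northern Air 27/99 = 27.3% → Pacifica
Pacifica wins overall and in every route group — no reversal.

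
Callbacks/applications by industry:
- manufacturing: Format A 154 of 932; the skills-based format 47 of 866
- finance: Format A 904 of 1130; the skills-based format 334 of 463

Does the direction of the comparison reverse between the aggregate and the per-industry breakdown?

No

Manufacturing: Format A 154/932 = 16.5%, the skills-based format 47/866 = 5.4% → Format A
Finance: Format A 904/1130 = 80.0%, the skills-based format 334/463 = 72.1% → Format A
Overall: Format A 1058/2062 = 51.3%, the skills-based format 381/1329 = 28.7% → Format A
Format A wins overall and in every industry group — no reversal.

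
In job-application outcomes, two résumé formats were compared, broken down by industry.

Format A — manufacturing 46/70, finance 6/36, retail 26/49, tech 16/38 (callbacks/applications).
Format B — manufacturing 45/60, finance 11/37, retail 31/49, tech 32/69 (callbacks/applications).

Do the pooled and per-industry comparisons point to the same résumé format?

Manufacturing: Format A 46/70 = 65.7%, Format B 45/60 = 75.0% → Format B
Finance: Format A 6/36 = 16.7%, Format B 11/37 = 29.7% → Format B
Retail: Format A 26/49 = 53.1%, Format B 31/49 = 63.3% → Format B
Tech: Format A 16/38 = 42.1%, Format B 32/69 = 46.4% → Format B
Overall: Format A 94/193 = 48.7%, Format B 119/215 = 55.3% → Format B
Format B wins overall and in every industry group — no reversal.

Yes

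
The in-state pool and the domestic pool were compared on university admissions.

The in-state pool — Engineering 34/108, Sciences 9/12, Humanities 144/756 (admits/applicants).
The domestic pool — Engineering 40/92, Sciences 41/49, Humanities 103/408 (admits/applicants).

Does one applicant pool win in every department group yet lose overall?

Engineering: the in-state pool 34/108 = 31.5%, the domestic pool 40/92 = 43.5% → the domestic pool
Sciences: the in-state pool 9/12 = 75.0%, the domestic pool 41/49 = 83.7% → the domestic pool
Humanities: the in-state pool 144/756 = 19.0%, the domestic pool 103/408 = 25.2% → the domestic pool
Overall: the in-state pool 187/876 = 21.3%, the domestic pool 184/549 = 33.5% → the domestic pool
The domestic pool wins overall and in every department group — no reversal.

No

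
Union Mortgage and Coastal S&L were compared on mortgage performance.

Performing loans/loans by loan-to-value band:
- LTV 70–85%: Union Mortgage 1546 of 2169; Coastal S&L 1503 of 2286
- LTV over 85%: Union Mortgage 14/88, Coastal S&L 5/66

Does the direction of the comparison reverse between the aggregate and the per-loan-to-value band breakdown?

LTV 70–85%: Union Mortgage 1546/2169 = 71.3%, Coastal S&L 1503/2286 = 65.7% → Union Mortgage
LTV over 85%: Union Mortgage 14/88 = 15.9%, Coastal S&L 5/66 = 7.6% → Union Mortgage
Overall: Union Mortgage 1560/2257 = 69.1%, Coastal S&L 1508/2352 = 64.1% → Union Mortgage
Union Mortgage wins overall and in every loan-to-value group — no reversal.

No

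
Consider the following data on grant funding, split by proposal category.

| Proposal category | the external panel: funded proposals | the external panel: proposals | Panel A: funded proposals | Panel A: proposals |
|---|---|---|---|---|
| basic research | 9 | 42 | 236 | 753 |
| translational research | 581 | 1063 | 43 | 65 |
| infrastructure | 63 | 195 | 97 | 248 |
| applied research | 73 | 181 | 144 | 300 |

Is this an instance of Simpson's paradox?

Basic research: the external panel 9/42 = 21.4%, Panel A 236/753 = 31.3% → Panel A
Translational research: the external panel 581/1063 = 54.7%, Panel A 43/65 = 66.2% → Panel A
Infrastructure: the external panel 63/195 = 32.3%, Panel A 97/248 = 39.1% → Panel A
Applied research: the external panel 73/181 = 40.3%, Panel A 144/300 = 48.0% → Panel A
Overall: the external panel 726/1481 = 49.0%, Panel A 520/1366 = 38.1% → the external panel
Panel A wins each proposal group but the external panel wins overall — the comparison reverses. Panel A's proposals skew toward basic research, which has a lower base rate.

Yes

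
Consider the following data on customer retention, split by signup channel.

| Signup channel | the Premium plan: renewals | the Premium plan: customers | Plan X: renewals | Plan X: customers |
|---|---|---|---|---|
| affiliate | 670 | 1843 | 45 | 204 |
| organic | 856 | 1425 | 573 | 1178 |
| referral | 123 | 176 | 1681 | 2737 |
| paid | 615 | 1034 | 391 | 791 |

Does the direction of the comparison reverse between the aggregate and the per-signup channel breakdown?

Yes

Affiliate: the Premium plan 670/1843 = 36.4%, Plan X 45/204 = 22.1% → the Premium plan
Organic: the Premium plan 856/1425 = 60.1%, Plan X 573/1178 = 48.6% → the Premium plan
Referral: the Premium plan 123/176 = 69.9%, Plan X 1681/2737 = 61.4% → the Premium plan
Paid: the Premium plan 615/1034 = 59.5%, Plan X 391/791 = 49.4% → the Premium plan
Overall: the Premium plan 2264/4478 = 50.6%, Plan X 2690/4910 = 54.8% → Plan X
The Premium plan wins each signup group but Plan X wins overall — the comparison reverses. The Premium plan's customers skew toward affiliate, which has a lower base rate.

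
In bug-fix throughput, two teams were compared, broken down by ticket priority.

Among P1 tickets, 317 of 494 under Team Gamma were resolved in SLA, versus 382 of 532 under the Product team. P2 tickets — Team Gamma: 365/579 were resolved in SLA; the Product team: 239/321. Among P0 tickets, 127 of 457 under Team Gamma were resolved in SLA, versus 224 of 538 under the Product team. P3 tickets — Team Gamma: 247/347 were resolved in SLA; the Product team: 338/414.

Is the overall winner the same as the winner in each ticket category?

P1: Team Gamma 317/494 = 64.2%, the Product team 382/532 = 71.8% → the Product team
P2: Team Gamma 365/579 = 63.0%, the Product team 239/321 = 74.5% → the Product team
P0: Team Gamma 127/457 = 27.8%, the Product team 224/538 = 41.6% → the Product team
P3: Team Gamma 247/347 = 71.2%, the Product team 338/414 = 81.6% → the Product team
Overall: Team Gamma 1056/1877 = 56.3%, the Product team 1183/1805 = 65.5% → the Product team
The Product team wins overall and in every ticket group — no reversal.

Yes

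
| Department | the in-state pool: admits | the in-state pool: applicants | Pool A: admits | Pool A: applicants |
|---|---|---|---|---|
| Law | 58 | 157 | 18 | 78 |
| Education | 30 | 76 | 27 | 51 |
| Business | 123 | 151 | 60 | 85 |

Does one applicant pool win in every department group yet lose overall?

No

Law: the in-state pool 58/157 = 36.9%, Pool A 18/78 = 23.1% → the in-state pool
Education: the in-state pool 30/76 = 39.5%, Pool A 27/51 = 52.9% → Pool A
Business: the in-state pool 123/151 = 81.5%, Pool A 60/85 = 70.6% → the in-state pool
Overall: the in-state pool 211/384 = 54.9%, Pool A 105/214 = 49.1% → the in-state pool
Neither sweeps: the in-state pool wins 2 of 3 groups, Pool A wins 1. The in-state pool wins overall but not every group — no Simpson reversal.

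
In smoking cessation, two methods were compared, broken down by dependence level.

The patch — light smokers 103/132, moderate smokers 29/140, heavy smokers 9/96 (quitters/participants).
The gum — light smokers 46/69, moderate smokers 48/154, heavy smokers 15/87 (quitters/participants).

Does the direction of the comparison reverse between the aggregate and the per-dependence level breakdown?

Light smokers: the patch 103/132 = 78.0%, the gum 46/69 = 66.7% → the patch
Moderate smokers: the patch 29/140 = 20.7%, the gum 48/154 = 31.2% → the gum
Heavy smokers: the patch 9/96 = 9.4%, the gum 15/87 = 17.2% → the gum
Overall: the patch 141/368 = 38.3%, the gum 109/310 = 35.2% → the patch
Neither sweeps: the patch wins 1 of 3 groups, the gum wins 2. The patch wins overall but not every group — no Simpson reversal.

No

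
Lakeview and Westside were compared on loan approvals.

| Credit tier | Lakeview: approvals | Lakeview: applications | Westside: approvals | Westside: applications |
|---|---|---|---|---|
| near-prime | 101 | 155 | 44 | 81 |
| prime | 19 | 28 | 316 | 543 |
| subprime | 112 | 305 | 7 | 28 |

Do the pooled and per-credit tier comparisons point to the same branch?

No

Near-prime: Lakeview 101/155 = 65.2%, Westside 44/81 = 54.3% → Lakeview
Prime: Lakeview 19/28 = 67.9%, Westside 316/543 = 58.2% → Lakeview
Subprime: Lakeview 112/305 = 36.7%, Westside 7/28 = 25.0% → Lakeview
Overall: Lakeview 232/488 = 47.5%, Westside 367/652 = 56.3% → Westside
Lakeview wins each credit group but Westside wins overall — the comparison reverses. Lakeview's applications skew toward subprime, which has a lower base rate.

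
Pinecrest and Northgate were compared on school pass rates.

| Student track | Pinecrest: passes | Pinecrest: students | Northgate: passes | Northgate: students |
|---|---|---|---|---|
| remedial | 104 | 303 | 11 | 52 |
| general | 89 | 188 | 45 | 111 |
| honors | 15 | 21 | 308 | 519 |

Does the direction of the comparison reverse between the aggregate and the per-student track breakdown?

Remedial: Pinecrest 104/303 = 34.3%, Northgate 11/52 = 21.2% → Pinecrest
General: Pinecrest 89/188 = 47.3%, Northgate 45/111 = 40.5% → Pinecrest
Honors: Pinecrest 15/21 = 71.4%, Northgate 308/519 = 59.3% → Pinecrest
Overall: Pinecrest 208/512 = 40.6%, Northgate 364/682 = 53.4% → Northgate
Pinecrest wins each student group but Northgate wins overall — the comparison reverses. Pinecrest's students skew toward remedial, which has a lower base rate.

Yes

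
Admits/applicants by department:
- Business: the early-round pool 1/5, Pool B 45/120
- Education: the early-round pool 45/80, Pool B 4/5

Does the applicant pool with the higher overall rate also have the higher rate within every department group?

No

Business: the early-round pool 1/5 = 20.0%, Pool B 45/120 = 37.5% → Pool B
Education: the early-round pool 45/80 = 56.2%, Pool B 4/5 = 80.0% → Pool B
Overall: the early-round pool 46/85 = 54.1%, Pool B 49/125 = 39.2% → the early-round pool
Pool B wins each department group but the early-round pool wins overall — the comparison reverses. Pool B's applicants skew toward Business, which has a lower base rate.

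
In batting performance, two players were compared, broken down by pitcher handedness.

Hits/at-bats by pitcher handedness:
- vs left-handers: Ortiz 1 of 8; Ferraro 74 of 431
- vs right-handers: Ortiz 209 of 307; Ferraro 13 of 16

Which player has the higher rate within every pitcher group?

Vs left-handers: Ortiz 1/8 = 12.5%, Ferraro 74/431 = 17.2% → Ferraro
Vs right-handers: Ortiz 209/307 = 68.1%, Ferraro 13/16 = 81.2% → Ferraro
Ferraro has the higher rate in both groups.

Ferraro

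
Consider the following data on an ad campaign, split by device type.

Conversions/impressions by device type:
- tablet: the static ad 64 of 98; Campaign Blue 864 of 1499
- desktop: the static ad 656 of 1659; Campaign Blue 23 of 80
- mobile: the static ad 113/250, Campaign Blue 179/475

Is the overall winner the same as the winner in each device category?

No

Tablet: the static ad 64/98 = 65.3%, Campaign Blue 864/1499 = 57.6% → the static ad
Desktop: the static ad 656/1659 = 39.5%, Campaign Blue 23/80 = 28.8% → the static ad
Mobile: the static ad 113/250 = 45.2%, Campaign Blue 179/475 = 37.7% → the static ad
Overall: the static ad 833/2007 = 41.5%, Campaign Blue 1066/2054 = 51.9% → Campaign Blue
The static ad wins each device group but Campaign Blue wins overall — the comparison reverses. The static ad's impressions skew toward desktop, which has a lower base rate.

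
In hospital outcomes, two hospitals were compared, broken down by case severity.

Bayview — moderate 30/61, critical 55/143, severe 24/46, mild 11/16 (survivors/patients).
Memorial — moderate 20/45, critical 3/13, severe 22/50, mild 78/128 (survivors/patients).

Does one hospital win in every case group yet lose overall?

Yes

Moderate: Bayview 30/61 = 49.2%, Memorial 20/45 = 44.4% → Bayview
Critical: Bayview 55/143 = 38.5%, Memorial 3/13 = 23.1% → Bayview
Severe: Bayview 24/46 = 52.2%, Memorial 22/50 = 44.0% → Bayview
Mild: Bayview 11/16 = 68.8%, Memorial 78/128 = 60.9% → Bayview
Overall: Bayview 120/266 = 45.1%, Memorial 123/236 = 52.1% → Memorial
Bayview wins each case group but Memorial wins overall — the comparison reverses. Bayview's patients skew toward critical, which has a lower base rate.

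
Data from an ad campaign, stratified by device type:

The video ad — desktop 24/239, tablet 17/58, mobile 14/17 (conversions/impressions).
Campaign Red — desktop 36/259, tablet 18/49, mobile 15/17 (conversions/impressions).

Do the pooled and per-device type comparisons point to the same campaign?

Desktop: the video ad 24/239 = 10.0%, Campaign Red 36/259 = 13.9% → Campaign Red
Tablet: the video ad 17/58 = 29.3%, Campaign Red 18/49 = 36.7% → Campaign Red
Mobile: the video ad 14/17 = 82.4%, Campaign Red 15/17 = 88.2% → Campaign Red
Overall: the video ad 55/314 = 17.5%, Campaign Red 69/325 = 21.2% → Campaign Red
Campaign Red wins overall and in every device group — no reversal.

Yes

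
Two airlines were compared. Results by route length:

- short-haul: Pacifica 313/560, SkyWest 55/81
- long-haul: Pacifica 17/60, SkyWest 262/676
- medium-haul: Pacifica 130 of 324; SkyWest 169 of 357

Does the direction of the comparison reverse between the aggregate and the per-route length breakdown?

Yes

Short-haul: Pacifica 313/560 = 55.9%, SkyWest 55/81 = 67.9% → SkyWest
Long-haul: Pacifica 17/60 = 28.3%, SkyWest 262/676 = 38.8% → SkyWest
Medium-haul: Pacifica 130/324 = 40.1%, SkyWest 169/357 = 47.3% → SkyWest
Overall: Pacifica 460/944 = 48.7%, SkyWest 486/1114 = 43.6% → Pacifica
SkyWest wins each route group but Pacifica wins overall — the comparison reverses. SkyWest's flights skew toward long-haul, which has a lower base rate.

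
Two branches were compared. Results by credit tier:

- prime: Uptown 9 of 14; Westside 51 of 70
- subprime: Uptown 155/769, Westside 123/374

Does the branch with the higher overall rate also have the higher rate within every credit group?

Prime: Uptown 9/14 = 64.3%, Westside 51/70 = 72.9% → Westside
Subprime: Uptown 155/769 = 20.2%, Westside 123/374 = 32.9% → Westside
Overall: Uptown 164/783 = 20.9%, Westside 174/444 = 39.2% → Westside
Westside wins overall and in every credit group — no reversal.

Yes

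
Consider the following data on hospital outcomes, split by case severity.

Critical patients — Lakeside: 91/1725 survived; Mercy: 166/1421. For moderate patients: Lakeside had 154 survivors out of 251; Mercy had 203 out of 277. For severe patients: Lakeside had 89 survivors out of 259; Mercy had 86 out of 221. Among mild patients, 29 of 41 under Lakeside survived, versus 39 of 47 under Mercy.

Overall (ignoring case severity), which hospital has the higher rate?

Critical: Lakeside 91/1725 = 5.3%, Mercy 166/1421 = 11.7% → Mercy
Moderate: Lakeside 154/251 = 61.4%, Mercy 203/277 = 73.3% → Mercy
Severe: Lakeside 89/259 = 34.4%, Mercy 86/221 = 38.9% → Mercy
Mild: Lakeside 29/41 = 70.7%, Mercy 39/47 = 83.0% → Mercy
Overall: Lakeside 363/2276 = 15.9%, Mercy 494/1966 = 25.1% → Mercy

Mercy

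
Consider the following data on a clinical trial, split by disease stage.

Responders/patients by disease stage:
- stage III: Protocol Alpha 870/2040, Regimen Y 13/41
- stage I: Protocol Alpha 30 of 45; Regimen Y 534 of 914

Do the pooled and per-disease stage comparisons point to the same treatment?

No

Stage III: Protocol Alpha 870/2040 = 42.6%, Regimen Y 13/41 = 31.7% → Protocol Alpha
Stage I: Protocol Alpha 30/45 = 66.7%, Regimen Y 534/914 = 58.4% → Protocol Alpha
Overall: Protocol Alpha 900/2085 = 43.2%, Regimen Y 547/955 = 57.3% → Regimen Y
Protocol Alpha wins each disease group but Regimen Y wins overall — the comparison reverses. Protocol Alpha's patients skew toward stage III, which has a lower base rate.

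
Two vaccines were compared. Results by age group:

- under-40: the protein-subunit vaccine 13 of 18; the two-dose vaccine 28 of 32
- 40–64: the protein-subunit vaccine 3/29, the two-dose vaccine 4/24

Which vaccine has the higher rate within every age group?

Under-40: the protein-subunit vaccine 13/18 = 72.2%, the two-dose vaccine 28/32 = 87.5% → the two-dose vaccine
40–64: the protein-subunit vaccine 3/29 = 10.3%, the two-dose vaccine 4/24 = 16.7% → the two-dose vaccine
The two-dose vaccine has the higher rate in both groups.

the two-dose vaccine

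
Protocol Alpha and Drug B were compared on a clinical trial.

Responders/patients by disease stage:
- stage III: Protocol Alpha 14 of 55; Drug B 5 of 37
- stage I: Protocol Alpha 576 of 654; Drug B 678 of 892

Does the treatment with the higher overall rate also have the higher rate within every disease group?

Stage III: Protocol Alpha 14/55 = 25.5%, Drug B 5/37 = 13.5% → Protocol Alpha
Stage I: Protocol Alpha 576/654 = 88.1%, Drug B 678/892 = 76.0% → Protocol Alpha
Overall: Protocol Alpha 590/709 = 83.2%, Drug B 683/929 = 73.5% → Protocol Alpha
Protocol Alpha wins overall and in every disease group — no reversal.

Yes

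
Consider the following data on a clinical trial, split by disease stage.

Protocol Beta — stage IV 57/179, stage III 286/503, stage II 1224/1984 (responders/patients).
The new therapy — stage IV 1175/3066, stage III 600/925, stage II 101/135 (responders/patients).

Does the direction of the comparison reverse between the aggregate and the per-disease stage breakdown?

Yes

Stage IV: Protocol Beta 57/179 = 31.8%, the new therapy 1175/3066 = 38.3% → the new therapy
Stage III: Protocol Beta 286/503 = 56.9%, the new therapy 600/925 = 64.9% → the new therapy
Stage II: Protocol Beta 1224/1984 = 61.7%, the new therapy 101/135 = 74.8% → the new therapy
Overall: Protocol Beta 1567/2666 = 58.8%, the new therapy 1876/4126 = 45.5% → Protocol Beta
The new therapy wins each disease group but Protocol Beta wins overall — the comparison reverses. The new therapy's patients skew toward stage IV, which has a lower base rate.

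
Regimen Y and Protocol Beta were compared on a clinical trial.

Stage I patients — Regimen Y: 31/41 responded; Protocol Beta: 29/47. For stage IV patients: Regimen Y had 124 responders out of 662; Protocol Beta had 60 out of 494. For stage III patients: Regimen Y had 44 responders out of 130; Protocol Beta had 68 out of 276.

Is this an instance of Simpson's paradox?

No

Stage I: Regimen Y 31/41 = 75.6%, Protocol Beta 29/47 = 61.7% → Regimen Y
Stage IV: Regimen Y 124/662 = 18.7%, Protocol Beta 60/494 = 12.1% → Regimen Y
Stage III: Regimen Y 44/130 = 33.8%, Protocol Beta 68/276 = 24.6% → Regimen Y
Overall: Regimen Y 199/833 = 23.9%, Protocol Beta 157/817 = 19.2% → Regimen Y
Regimen Y wins overall and in every disease group — no reversal.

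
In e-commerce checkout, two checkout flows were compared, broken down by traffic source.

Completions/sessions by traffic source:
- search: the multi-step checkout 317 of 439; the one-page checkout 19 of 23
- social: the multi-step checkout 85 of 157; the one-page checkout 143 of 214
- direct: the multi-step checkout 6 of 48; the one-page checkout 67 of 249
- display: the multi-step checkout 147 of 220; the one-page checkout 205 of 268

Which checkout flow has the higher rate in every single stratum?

Search: the multi-step checkout 317/439 = 72.2%, the one-page checkout 19/23 = 82.6% → the one-page checkout
Social: the multi-step checkout 85/157 = 54.1%, the one-page checkout 143/214 = 66.8% → the one-page checkout
Direct: the multi-step checkout 6/48 = 12.5%, the one-page checkout 67/249 = 26.9% → the one-page checkout
Display: the multi-step checkout 147/220 = 66.8%, the one-page checkout 205/268 = 76.5% → the one-page checkout
The one-page checkout has the higher rate in all 4 groups.

the one-page checkout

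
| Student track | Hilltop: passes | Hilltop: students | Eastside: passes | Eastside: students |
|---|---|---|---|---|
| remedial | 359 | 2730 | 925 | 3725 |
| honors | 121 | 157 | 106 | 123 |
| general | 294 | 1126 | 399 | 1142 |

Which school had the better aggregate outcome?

Remedial: Hilltop 359/2730 = 13.2%, Eastside 925/3725 = 24.8% → Eastside
Honors: Hilltop 121/157 = 77.1%, Eastside 106/123 = 86.2% → Eastside
General: Hilltop 294/1126 = 26.1%, Eastside 399/1142 = 34.9% → Eastside
Overall: Hilltop 774/4013 = 19.3%, Eastside 1430/4990 = 28.7% → Eastside

Eastside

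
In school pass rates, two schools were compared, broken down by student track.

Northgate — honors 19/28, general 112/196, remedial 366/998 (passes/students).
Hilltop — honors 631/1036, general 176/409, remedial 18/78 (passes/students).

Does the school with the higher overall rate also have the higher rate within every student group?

No

Honors: Northgate 19/28 = 67.9%, Hilltop 631/1036 = 60.9% → Northgate
General: Northgate 112/196 = 57.1%, Hilltop 176/409 = 43.0% → Northgate
Remedial: Northgate 366/998 = 36.7%, Hilltop 18/78 = 23.1% → Northgate
Overall: Northgate 497/1222 = 40.7%, Hilltop 825/1523 = 54.2% → Hilltop
Northgate wins each student group but Hilltop wins overall — the comparison reverses. Northgate's students skew toward remedial, which has a lower base rate.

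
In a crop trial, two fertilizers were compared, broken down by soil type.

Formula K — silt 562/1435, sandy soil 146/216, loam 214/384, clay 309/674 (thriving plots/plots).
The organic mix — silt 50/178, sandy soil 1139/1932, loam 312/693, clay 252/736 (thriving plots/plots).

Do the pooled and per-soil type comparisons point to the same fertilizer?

Silt: Formula K 562/1435 = 39.2%, the organic mix 50/178 = 28.1% → Formula K
Sandy soil: Formula K 146/216 = 67.6%, the organic mix 1139/1932 = 59.0% → Formula K
Loam: Formula K 214/384 = 55.7%, the organic mix 312/693 = 45.0% → Formula K
Clay: Formula K 309/674 = 45.8%, the organic mix 252/736 = 34.2% → Formula K
Overall: Formula K 1231/2709 = 45.4%, the organic mix 1753/3539 = 49.5% → the organic mix
Formula K wins each soil group but the organic mix wins overall — the comparison reverses. Formula K's plots skew toward silt, which has a lower base rate.

No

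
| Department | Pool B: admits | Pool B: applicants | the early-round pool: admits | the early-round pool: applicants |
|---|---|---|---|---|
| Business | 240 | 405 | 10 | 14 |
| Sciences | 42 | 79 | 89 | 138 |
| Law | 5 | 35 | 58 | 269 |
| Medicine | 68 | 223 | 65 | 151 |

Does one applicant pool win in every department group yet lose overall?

Yes

Business: Pool B 240/405 = 59.3%, the early-round pool 10/14 = 71.4% → the early-round pool
Sciences: Pool B 42/79 = 53.2%, the early-round pool 89/138 = 64.5% → the early-round pool
Law: Pool B 5/35 = 14.3%, the early-round pool 58/269 = 21.6% → the early-round pool
Medicine: Pool B 68/223 = 30.5%, the early-round pool 65/151 = 43.0% → the early-round pool
Overall: Pool B 355/742 = 47.8%, the early-round pool 222/572 = 38.8% → Pool B
The early-round pool wins each department group but Pool B wins overall — the comparison reverses. The early-round pool's applicants skew toward Law, which has a lower base rate.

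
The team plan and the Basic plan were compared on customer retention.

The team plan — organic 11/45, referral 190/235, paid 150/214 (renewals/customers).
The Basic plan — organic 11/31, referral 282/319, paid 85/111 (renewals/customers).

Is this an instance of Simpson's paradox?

Organic: the team plan 11/45 = 24.4%, the Basic plan 11/31 = 35.5% → the Basic plan
Referral: the team plan 190/235 = 80.9%, the Basic plan 282/319 = 88.4% → the Basic plan
Paid: the team plan 150/214 = 70.1%, the Basic plan 85/111 = 76.6% → the Basic plan
Overall: the team plan 351/494 = 71.1%, the Basic plan 378/461 = 82.0% → the Basic plan
The Basic plan wins overall and in every signup group — no reversal.

No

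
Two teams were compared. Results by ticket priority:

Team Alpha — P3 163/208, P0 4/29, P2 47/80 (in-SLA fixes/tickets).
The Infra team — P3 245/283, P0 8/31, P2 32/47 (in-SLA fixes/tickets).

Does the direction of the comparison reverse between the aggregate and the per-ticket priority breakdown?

P3: Team Alpha 163/208 = 78.4%, the Infra team 245/283 = 86.6% → the Infra team
P0: Team Alpha 4/29 = 13.8%, the Infra team 8/31 = 25.8% → the Infra team
P2: Team Alpha 47/80 = 58.8%, the Infra team 32/47 = 68.1% → the Infra team
Overall: Team Alpha 214/317 = 67.5%, the Infra team 285/361 = 78.9% → the Infra team
The Infra team wins overall and in every ticket group — no reversal.

No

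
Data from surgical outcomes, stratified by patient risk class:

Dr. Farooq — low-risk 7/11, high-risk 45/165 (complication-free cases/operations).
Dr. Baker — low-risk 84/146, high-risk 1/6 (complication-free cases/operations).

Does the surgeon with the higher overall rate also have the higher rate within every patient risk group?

No

Low-risk: Dr. Farooq 7/11 = 63.6%, Dr. Baker 84/146 = 57.5% → Dr. Farooq
High-risk: Dr. Farooq 45/165 = 27.3%, Dr. Baker 1/6 = 16.7% → Dr. Farooq
Overall: Dr. Farooq 52/176 = 29.5%, Dr. Baker 85/152 = 55.9% → Dr. Baker
Dr. Farooq wins each patient risk group but Dr. Baker wins overall — the comparison reverses. Dr. Farooq's operations skew toward high-risk, which has a lower base rate.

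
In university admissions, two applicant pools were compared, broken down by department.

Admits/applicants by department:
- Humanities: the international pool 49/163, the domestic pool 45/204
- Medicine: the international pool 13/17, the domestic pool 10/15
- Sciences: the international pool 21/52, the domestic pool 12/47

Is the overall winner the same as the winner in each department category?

Humanities: the international pool 49/163 = 30.1%, the domestic pool 45/204 = 22.1% → the international pool
Medicine: the international pool 13/17 = 76.5%, the domestic pool 10/15 = 66.7% → the international pool
Sciences: the international pool 21/52 = 40.4%, the domestic pool 12/47 = 25.5% → the international pool
Overall: the international pool 83/232 = 35.8%, the domestic pool 67/266 = 25.2% → the international pool
The international pool wins overall and in every department group — no reversal.

Yes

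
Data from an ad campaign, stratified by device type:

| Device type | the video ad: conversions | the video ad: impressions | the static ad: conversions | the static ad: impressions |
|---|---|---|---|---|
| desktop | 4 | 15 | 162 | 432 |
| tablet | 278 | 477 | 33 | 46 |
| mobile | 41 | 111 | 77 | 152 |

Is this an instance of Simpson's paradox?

Desktop: the video ad 4/15 = 26.7%, the static ad 162/432 = 37.5% → the static ad
Tablet: the video ad 278/477 = 58.3%, the static ad 33/46 = 71.7% → the static ad
Mobile: the video ad 41/111 = 36.9%, the static ad 77/152 = 50.7% → the static ad
Overall: the video ad 323/603 = 53.6%, the static ad 272/630 = 43.2% → the video ad
The static ad wins each device group but the video ad wins overall — the comparison reverses. The static ad's impressions skew toward desktop, which has a lower base rate.

Yes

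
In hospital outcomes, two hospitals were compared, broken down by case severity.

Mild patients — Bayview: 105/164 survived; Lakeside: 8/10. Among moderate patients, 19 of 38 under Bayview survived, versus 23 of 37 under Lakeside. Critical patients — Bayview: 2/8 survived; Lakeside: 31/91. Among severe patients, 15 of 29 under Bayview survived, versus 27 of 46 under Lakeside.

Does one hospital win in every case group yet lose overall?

Yes

Mild: Bayview 105/164 = 64.0%, Lakeside 8/10 = 80.0% → Lakeside
Moderate: Bayview 19/38 = 50.0%, Lakeside 23/37 = 62.2% → Lakeside
Critical: Bayview 2/8 = 25.0%, Lakeside 31/91 = 34.1% → Lakeside
Severe: Bayview 15/29 = 51.7%, Lakeside 27/46 = 58.7% → Lakeside
Overall: Bayview 141/239 = 59.0%, Lakeside 89/184 = 48.4% → Bayview
Lakeside wins each case group but Bayview wins overall — the comparison reverses. Lakeside's patients skew toward critical, which has a lower base rate.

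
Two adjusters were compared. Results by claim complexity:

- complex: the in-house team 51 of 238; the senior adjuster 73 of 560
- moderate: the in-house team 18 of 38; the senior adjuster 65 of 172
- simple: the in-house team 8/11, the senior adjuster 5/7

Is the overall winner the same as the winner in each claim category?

Yes

Complex: the in-house team 51/238 = 21.4%, the senior adjuster 73/560 = 13.0% → the in-house team
Moderate: the in-house team 18/38 = 47.4%, the senior adjuster 65/172 = 37.8% → the in-house team
Simple: the in-house team 8/11 = 72.7%, the senior adjuster 5/7 = 71.4% → the in-house team
Overall: the in-house team 77/287 = 26.8%, the senior adjuster 143/739 = 19.4% → the in-house team
The in-house team wins overall and in every claim group — no reversal.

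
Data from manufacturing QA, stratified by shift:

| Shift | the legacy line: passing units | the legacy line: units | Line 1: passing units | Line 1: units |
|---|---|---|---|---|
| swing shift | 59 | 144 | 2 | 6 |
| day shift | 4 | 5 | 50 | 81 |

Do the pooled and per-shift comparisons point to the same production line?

Swing shift: the legacy line 59/144 = 41.0%, Line 1 2/6 = 33.3% → the legacy line
Day shift: the legacy line 4/5 = 80.0%, Line 1 50/81 = 61.7% → the legacy line
Overall: the legacy line 63/149 = 42.3%, Line 1 52/87 = 59.8% → Line 1
The legacy line wins each shift group but Line 1 wins overall — the comparison reverses. The legacy line's units skew toward swing shift, which has a lower base rate.

No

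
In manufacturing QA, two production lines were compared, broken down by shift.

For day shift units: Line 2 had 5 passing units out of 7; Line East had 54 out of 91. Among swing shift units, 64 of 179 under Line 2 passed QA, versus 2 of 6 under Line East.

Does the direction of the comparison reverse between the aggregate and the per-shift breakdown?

Day shift: Line 2 5/7 = 71.4%, Line East 54/91 = 59.3% → Line 2
Swing shift: Line 2 64/179 = 35.8%, Line East 2/6 = 33.3% → Line 2
Overall: Line 2 69/186 = 37.1%, Line East 56/97 = 57.7% → Line East
Line 2 wins each shift group but Line East wins overall — the comparison reverses. Line 2's units skew toward swing shift, which has a lower base rate.

Yes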